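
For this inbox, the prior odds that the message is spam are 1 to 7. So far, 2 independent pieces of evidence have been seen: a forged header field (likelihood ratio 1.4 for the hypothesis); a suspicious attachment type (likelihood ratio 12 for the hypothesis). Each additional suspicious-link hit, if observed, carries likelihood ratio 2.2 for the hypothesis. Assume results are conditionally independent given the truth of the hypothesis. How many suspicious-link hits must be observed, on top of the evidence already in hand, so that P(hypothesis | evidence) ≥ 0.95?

Prior odds = 1/7.
Combined Bayes factor of the evidence already in hand = 1.4 × 12 = 16.8.
Odds after that evidence = (1/7) × 16.8 = 2.4.
Target odds = 0.95/0.05 = 19.
Need 2.2ⁿ ≥ 19 ÷ 2.4 = 95/12.
2.2² = 4.84 falls short of 95/12 but 2.2³ = 10.648 reaches it, so n = 3.

3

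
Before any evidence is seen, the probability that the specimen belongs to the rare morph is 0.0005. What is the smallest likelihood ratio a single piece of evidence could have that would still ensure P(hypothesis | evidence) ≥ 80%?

Prior odds = 0.0005/0.9995 = 1/1999.
Target odds = 0.8/0.2 = 4.
Required Bayes factor = 4 ÷ (1/1999) = 7996.

7996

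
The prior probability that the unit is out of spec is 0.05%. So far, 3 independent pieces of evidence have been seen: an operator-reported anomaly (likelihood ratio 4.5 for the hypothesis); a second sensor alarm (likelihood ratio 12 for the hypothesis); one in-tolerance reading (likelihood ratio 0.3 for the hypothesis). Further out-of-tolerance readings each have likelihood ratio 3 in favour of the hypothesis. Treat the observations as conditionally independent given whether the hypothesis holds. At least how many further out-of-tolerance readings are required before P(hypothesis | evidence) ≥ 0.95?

8

Prior odds = 0.0005/0.9995 = 1/1999.
Combined Bayes factor of the evidence already in hand = 4.5 × 12 × 0.3 = 16.2.
Odds after that evidence = (1/1999) × 16.2 = 81/9995.
Target odds = 0.95/0.05 = 19.
Need 3ⁿ ≥ 19 ÷ (81/9995) = 189905/81.
3⁷ = 2187 falls short of 189905/81 but 3⁸ = 6561 reaches it, so n = 8.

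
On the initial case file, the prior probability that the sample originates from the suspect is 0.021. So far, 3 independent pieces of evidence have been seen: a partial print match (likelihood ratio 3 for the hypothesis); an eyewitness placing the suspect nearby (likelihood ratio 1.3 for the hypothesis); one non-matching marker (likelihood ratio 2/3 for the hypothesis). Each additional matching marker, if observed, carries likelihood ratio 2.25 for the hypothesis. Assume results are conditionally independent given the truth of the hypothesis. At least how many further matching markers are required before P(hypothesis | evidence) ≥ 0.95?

Prior odds = 0.021/0.979 = 21/979.
Combined Bayes factor of the evidence already in hand = 3 × 1.3 × (2/3) = 2.6.
Odds after that evidence = (21/979) × 2.6 = 273/4895.
Target odds = 0.95/0.05 = 19.
Need 2.25ⁿ ≥ 19 ÷ (273/4895) = 93005/273.
2.25⁷ = 4782969/16384 falls short of 93005/273 but 2.25⁸ = 43046721/65536 reaches it, so n = 8.

8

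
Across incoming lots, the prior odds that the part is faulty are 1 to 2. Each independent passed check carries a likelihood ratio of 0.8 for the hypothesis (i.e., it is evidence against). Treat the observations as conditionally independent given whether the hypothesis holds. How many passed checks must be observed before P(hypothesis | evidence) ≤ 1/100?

Prior odds = 0.5.
Likelihood ratio per passed check = 0.8.
Target odds: 0.01 ÷ 0.99 = 1/99.
Require 0.8ⁿ ≤ 1/99 ÷ 0.5 = 2/99.
0.8¹⁷ ≈0.022518 is still above 2/99 but 0.8¹⁸ ≈0.0180144 is at or below it, so n = 18.

18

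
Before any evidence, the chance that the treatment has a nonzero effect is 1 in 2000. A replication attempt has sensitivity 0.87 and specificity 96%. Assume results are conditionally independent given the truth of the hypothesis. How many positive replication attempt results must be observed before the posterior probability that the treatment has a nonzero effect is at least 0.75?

3

Prior odds: 0.0005 ÷ 0.9995 = 1/1999.
False-positive rate = 1 − 0.96 = 0.04; likelihood ratio of a positive = 0.87/0.04 = 21.75.
Target odds: 0.75 ÷ 0.25 = 3.
Need (1/1999) × 21.75ⁿ ≥ 3, i.e. 21.75ⁿ ≥ 5997.
21.75² = 473.0625 falls short of 5997 but 21.75³ = 658503/64 reaches it, so n = 3.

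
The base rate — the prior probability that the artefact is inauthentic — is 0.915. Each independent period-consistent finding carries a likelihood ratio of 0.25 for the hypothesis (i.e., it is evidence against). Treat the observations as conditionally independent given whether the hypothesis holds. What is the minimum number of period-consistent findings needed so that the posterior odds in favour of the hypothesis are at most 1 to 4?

3

Prior odds = 0.915/0.085 = 183/17.
Likelihood ratio per period-consistent finding = 0.25.
Target odds = 0.25.
Require 0.25ⁿ ≤ 0.25 ÷ (183/17) = 17/732.
0.25² = 0.0625 is still above 17/732 but 0.25³ = 0.015625 is at or below it, so n = 3.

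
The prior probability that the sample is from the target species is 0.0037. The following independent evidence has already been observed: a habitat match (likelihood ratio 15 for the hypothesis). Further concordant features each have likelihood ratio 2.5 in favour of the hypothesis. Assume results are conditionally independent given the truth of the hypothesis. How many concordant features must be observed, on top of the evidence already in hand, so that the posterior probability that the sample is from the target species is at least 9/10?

6

Prior odds = 0.0037/0.9963 = 37/9963.
Bayes factor of the evidence already in hand = 15.
Odds after that evidence = (37/9963) × 15 = 185/3321.
Target odds = 0.9/0.1 = 9.
Need 2.5ⁿ ≥ 9 ÷ (185/3321) = 29889/185.
2.5⁵ = 97.65625 falls short of 29889/185 but 2.5⁶ = 244.140625 reaches it, so n = 6.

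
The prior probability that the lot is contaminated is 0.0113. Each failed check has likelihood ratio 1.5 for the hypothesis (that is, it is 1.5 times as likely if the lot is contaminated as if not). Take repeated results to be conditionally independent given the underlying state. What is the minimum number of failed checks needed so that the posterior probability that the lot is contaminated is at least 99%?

23

Prior odds = 0.0113/0.9887 = 113/9887.
Likelihood ratio per failed check = 1.5.
Target odds: 0.99 ÷ 0.01 = 99.
Require 1.5ⁿ ≥ 99 ÷ (113/9887) = 978813/113.
1.5²² ≈7481.83 falls short of 978813/113 but 1.5²³ ≈11222.7 reaches it, so n = 23.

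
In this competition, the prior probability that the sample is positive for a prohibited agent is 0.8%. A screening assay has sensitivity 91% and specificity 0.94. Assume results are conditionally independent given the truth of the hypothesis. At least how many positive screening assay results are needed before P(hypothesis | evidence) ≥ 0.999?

5

Prior odds = 0.008/0.992 = 1/124.
False-positive rate = 1 − 0.94 = 0.06; likelihood ratio of a positive = 0.91/0.06 = 91/6.
Target odds: 0.999 ÷ 0.001 = 999.
Require (91/6)ⁿ ≥ 999 ÷ (1/124) = 123876.
(91/6)⁴ = 68574961/1296 falls short of 123876 but (91/6)⁵ ≈802510 reaches it, so n = 5.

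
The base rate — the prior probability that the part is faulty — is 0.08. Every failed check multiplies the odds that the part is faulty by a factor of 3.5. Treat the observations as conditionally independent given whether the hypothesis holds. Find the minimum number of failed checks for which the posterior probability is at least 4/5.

4

Prior odds: 0.08 ÷ 0.92 = 2/23.
Likelihood ratio per failed check = 3.5.
Target posterior odds = 0.8/0.2 = 4.
Need (2/23) × 3.5ⁿ ≥ 4, i.e. 3.5ⁿ ≥ 46.
3.5³ = 42.875 falls short of 46 but 3.5⁴ = 150.0625 reaches it, so n = 4.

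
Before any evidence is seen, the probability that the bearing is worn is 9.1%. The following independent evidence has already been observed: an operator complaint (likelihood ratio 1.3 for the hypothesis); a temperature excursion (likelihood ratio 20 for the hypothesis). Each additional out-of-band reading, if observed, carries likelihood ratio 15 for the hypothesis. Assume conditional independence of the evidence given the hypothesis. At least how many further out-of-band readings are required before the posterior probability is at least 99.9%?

3

Prior odds = 0.091/0.909 = 91/909.
Combined Bayes factor of the evidence already in hand = 1.3 × 20 = 26.
Odds after that evidence = (91/909) × 26 = 2366/909.
Target odds = 0.999/0.001 = 999.
Need 15ⁿ ≥ 999 ÷ (2366/909) = 908091/2366.
15² = 225 falls short of 908091/2366 but 15³ = 3375 reaches it, so n = 3.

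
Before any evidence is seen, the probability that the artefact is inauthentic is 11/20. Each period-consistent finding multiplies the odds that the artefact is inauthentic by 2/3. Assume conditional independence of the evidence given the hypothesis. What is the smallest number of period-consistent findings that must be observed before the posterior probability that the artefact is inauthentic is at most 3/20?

Prior odds: 0.55 ÷ 0.45 = 11/9.
Likelihood ratio per period-consistent finding = 2/3.
Target posterior odds = 0.15/0.85 = 3/17.
Need (11/9) × (2/3)ⁿ ≤ 3/17, i.e. (2/3)ⁿ ≤ 27/187.
(2/3)⁴ = 16/81 is still above 27/187 but (2/3)⁵ = 32/243 is at or below it, so n = 5.

5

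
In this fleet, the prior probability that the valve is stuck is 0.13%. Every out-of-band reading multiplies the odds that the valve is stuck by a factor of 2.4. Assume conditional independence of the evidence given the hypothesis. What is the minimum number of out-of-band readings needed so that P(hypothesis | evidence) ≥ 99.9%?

16

Prior odds = 0.0013/0.9987 = 13/9987.
Likelihood ratio per out-of-band reading = 2.4.
Target posterior odds = 0.999/0.001 = 999.
Need (13/9987) × 2.4ⁿ ≥ 999, i.e. 2.4ⁿ ≥ 9977013/13.
2.4¹⁵ ≈504857 falls short of 9977013/13 but 2.4¹⁶ ≈1.21166e+06 reaches it, so n = 16.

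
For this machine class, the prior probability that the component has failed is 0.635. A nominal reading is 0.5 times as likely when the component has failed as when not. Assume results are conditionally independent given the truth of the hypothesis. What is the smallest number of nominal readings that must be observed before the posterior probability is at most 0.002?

Prior odds: 0.635 ÷ 0.365 = 127/73.
Likelihood ratio per nominal reading = 0.5.
Target posterior odds = 0.002/0.998 = 1/499.
Require 0.5ⁿ ≤ 1/499 ÷ (127/73) = 73/63373.
0.5⁹ = 0.001953125 is still above 73/63373 but 0.5¹⁰ = 1/1024 is at or below it, so n = 10.

10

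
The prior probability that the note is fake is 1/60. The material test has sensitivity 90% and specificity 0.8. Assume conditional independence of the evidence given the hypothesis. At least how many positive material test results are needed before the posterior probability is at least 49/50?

Prior odds = (1/60)/(59/60) = 1/59.
False-positive rate = 1 − 0.8 = 0.2; likelihood ratio of a positive = 0.9/0.2 = 4.5.
Target posterior odds = 0.98/0.02 = 49.
Require 4.5ⁿ ≥ 49 ÷ (1/59) = 2891.
4.5⁵ = 1845.28125 falls short of 2891 but 4.5⁶ = 8303.765625 reaches it, so n = 6.

6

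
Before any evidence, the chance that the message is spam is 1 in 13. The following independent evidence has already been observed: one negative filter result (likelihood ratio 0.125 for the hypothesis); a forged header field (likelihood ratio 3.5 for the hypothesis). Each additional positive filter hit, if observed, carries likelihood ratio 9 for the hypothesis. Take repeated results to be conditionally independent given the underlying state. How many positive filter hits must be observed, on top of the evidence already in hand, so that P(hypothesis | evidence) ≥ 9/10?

Prior odds = (1/13)/(12/13) = 1/12.
Combined Bayes factor of the evidence already in hand = 0.125 × 3.5 = 0.4375.
Odds after that evidence = (1/12) × 0.4375 = 7/192.
Target odds = 0.9/0.1 = 9.
Need 9ⁿ ≥ 9 ÷ (7/192) = 1728/7.
9² = 81 falls short of 1728/7 but 9³ = 729 reaches it, so n = 3.

3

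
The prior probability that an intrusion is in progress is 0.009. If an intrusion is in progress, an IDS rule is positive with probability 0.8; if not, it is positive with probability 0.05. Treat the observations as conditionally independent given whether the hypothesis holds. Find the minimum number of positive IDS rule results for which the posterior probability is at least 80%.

3

Prior odds: 0.009 ÷ 0.991 = 9/991.
Likelihood ratio of a positive = 0.8/0.05 = 16.
Target odds: 0.8 ÷ 0.2 = 4.
Need (9/991) × 16ⁿ ≥ 4, i.e. 16ⁿ ≥ 3964/9.
16² = 256 falls short of 3964/9 but 16³ = 4096 reaches it, so n = 3.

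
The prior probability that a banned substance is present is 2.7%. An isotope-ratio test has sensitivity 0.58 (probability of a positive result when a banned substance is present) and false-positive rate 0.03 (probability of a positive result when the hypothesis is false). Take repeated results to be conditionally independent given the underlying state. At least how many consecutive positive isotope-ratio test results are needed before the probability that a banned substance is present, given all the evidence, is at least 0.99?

Prior odds = 0.027/0.973 = 27/973.
Likelihood ratio of a positive result = 0.58/0.03 = 58/3.
Target odds: 0.99 ÷ 0.01 = 99.
Need (27/973) × (58/3)ⁿ ≥ 99, i.e. (58/3)ⁿ ≥ 10703/3.
(58/3)² = 3364/9 falls short of 10703/3 but (58/3)³ = 195112/27 reaches it, so n = 3.

3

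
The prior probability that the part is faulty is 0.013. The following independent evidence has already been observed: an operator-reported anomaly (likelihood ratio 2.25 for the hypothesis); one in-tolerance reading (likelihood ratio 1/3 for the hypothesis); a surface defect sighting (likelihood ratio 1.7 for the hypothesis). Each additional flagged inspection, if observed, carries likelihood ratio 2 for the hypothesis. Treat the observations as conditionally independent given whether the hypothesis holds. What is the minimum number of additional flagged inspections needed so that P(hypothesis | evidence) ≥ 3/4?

8

Prior odds = 0.013/0.987 = 13/987.
Combined Bayes factor of the evidence already in hand = 2.25 × (1/3) × 1.7 = 1.275.
Odds after that evidence = (13/987) × 1.275 = 221/13160.
Target odds = 0.75/0.25 = 3.
Need 2ⁿ ≥ 3 ÷ (221/13160) = 39480/221.
2⁷ = 128 falls short of 39480/221 but 2⁸ = 256 reaches it, so n = 8.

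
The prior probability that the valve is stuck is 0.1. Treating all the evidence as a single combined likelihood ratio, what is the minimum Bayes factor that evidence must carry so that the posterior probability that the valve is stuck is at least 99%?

891

Prior odds = 0.1/0.9 = 1/9.
Target odds = 0.99/0.01 = 99.
Required Bayes factor = 99 ÷ (1/9) = 891.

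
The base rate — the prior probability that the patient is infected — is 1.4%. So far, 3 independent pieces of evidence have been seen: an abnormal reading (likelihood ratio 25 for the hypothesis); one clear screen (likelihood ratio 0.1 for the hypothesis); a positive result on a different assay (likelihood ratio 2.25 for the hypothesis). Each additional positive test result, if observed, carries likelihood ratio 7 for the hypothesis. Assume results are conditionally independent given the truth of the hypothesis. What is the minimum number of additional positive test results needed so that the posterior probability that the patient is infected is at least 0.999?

Prior odds = 0.014/0.986 = 7/493.
Combined Bayes factor of the evidence already in hand = 25 × 0.1 × 2.25 = 5.625.
Odds after that evidence = (7/493) × 5.625 = 315/3944.
Target odds = 0.999/0.001 = 999.
Need 7ⁿ ≥ 999 ÷ (315/3944) = 437784/35.
7⁴ = 2401 falls short of 437784/35 but 7⁵ = 16807 reaches it, so n = 5.

5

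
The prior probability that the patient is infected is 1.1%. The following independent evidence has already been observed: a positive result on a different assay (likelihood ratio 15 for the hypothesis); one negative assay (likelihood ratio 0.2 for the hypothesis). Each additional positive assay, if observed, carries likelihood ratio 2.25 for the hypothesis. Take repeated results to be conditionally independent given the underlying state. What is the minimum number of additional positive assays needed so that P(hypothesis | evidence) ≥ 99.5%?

Prior odds = 0.011/0.989 = 11/989.
Combined Bayes factor of the evidence already in hand = 15 × 0.2 = 3.
Odds after that evidence = (11/989) × 3 = 33/989.
Target odds = 0.995/0.005 = 199.
Need 2.25ⁿ ≥ 199 ÷ (33/989) = 196811/33.
2.25¹⁰ ≈3325.26 falls short of 196811/33 but 2.25¹¹ ≈7481.83 reaches it, so n = 11.

11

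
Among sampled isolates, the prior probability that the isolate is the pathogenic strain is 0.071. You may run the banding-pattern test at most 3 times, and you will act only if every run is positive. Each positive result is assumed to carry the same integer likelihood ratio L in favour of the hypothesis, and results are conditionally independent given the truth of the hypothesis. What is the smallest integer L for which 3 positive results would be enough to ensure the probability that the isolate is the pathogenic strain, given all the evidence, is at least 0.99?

Prior odds = 0.071/0.929 = 71/929.
Target odds = 0.99/0.01 = 99.
Need L³ ≥ 99 ÷ (71/929) = 91971/71.
10³ = 1000 < 91971/71 ≤ 1331 = 11³, so L = 11.

11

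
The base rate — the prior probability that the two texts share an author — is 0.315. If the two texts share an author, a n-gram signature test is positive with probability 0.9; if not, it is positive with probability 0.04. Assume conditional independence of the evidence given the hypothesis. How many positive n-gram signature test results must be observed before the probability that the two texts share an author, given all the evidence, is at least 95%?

2

Prior odds: 0.315 ÷ 0.685 = 63/137.
Likelihood ratio of a positive = 0.9/0.04 = 22.5.
Target posterior odds = 0.95/0.05 = 19.
Need (63/137) × 22.5ⁿ ≥ 19, i.e. 22.5ⁿ ≥ 2603/63.
22.5¹ = 22.5 falls short of 2603/63 but 22.5² = 506.25 reaches it, so n = 2.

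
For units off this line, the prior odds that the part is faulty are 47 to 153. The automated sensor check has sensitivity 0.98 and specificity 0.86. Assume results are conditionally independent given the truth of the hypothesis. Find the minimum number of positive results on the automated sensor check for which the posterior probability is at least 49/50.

Prior odds = 47/153.
False-positive rate = 1 − 0.86 = 0.14; likelihood ratio of a positive = 0.98/0.14 = 7.
Target odds: 0.98 ÷ 0.02 = 49.
Require 7ⁿ ≥ 49 ÷ (47/153) = 7497/47.
7² = 49 falls short of 7497/47 but 7³ = 343 reaches it, so n = 3.

3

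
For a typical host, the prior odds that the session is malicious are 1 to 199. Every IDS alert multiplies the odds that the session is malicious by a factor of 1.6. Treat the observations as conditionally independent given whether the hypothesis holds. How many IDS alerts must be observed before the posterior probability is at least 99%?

Prior odds = 1/199.
Likelihood ratio per IDS alert = 1.6.
Target posterior odds = 0.99/0.01 = 99.
Require 1.6ⁿ ≥ 99 ÷ (1/199) = 19701.
1.6²¹ ≈19342.8 falls short of 19701 but 1.6²² ≈30948.5 reaches it, so n = 22.

22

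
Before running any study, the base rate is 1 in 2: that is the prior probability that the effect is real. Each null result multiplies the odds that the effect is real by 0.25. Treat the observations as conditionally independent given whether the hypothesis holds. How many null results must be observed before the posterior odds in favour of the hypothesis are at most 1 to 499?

Prior odds: 0.5 ÷ 0.5 = 1.
Likelihood ratio per null result = 0.25.
Target odds = 1/499.
Need 1 × 0.25ⁿ ≤ 1/499, i.e. 0.25ⁿ ≤ 1/499.
0.25⁴ = 0.00390625 is still above 1/499 but 0.25⁵ = 1/1024 is at or below it, so n = 5.

5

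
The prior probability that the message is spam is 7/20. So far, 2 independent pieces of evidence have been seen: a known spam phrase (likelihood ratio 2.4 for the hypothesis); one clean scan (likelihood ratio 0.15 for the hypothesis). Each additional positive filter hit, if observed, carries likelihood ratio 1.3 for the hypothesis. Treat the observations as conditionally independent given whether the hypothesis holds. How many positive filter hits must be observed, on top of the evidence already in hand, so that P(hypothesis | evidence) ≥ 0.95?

18

Prior odds = 0.35/0.65 = 7/13.
Combined Bayes factor of the evidence already in hand = 2.4 × 0.15 = 0.36.
Odds after that evidence = (7/13) × 0.36 = 63/325.
Target odds = 0.95/0.05 = 19.
Need 1.3ⁿ ≥ 19 ÷ (63/325) = 6175/63.
1.3¹⁷ ≈86.5042 falls short of 6175/63 but 1.3¹⁸ ≈112.455 reaches it, so n = 18.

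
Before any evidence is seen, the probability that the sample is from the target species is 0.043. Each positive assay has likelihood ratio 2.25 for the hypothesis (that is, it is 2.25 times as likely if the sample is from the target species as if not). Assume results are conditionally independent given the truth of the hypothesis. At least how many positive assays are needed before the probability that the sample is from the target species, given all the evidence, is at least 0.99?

Prior odds: 0.043 ÷ 0.957 = 43/957.
Likelihood ratio per positive assay = 2.25.
Target posterior odds = 0.99/0.01 = 99.
Require 2.25ⁿ ≥ 99 ÷ (43/957) = 94743/43.
2.25⁹ = 387420489/262144 falls short of 94743/43 but 2.25¹⁰ ≈3325.26 reaches it, so n = 10.

10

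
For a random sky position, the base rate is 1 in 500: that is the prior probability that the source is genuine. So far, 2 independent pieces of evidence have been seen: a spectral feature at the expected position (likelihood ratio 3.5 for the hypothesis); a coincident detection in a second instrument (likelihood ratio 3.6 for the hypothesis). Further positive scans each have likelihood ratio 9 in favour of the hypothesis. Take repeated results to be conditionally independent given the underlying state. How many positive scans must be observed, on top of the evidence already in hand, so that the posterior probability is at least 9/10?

3

Prior odds = 0.002/0.998 = 1/499.
Combined Bayes factor of the evidence already in hand = 3.5 × 3.6 = 12.6.
Odds after that evidence = (1/499) × 12.6 = 63/2495.
Target odds = 0.9/0.1 = 9.
Need 9ⁿ ≥ 9 ÷ (63/2495) = 2495/7.
9² = 81 falls short of 2495/7 but 9³ = 729 reaches it, so n = 3.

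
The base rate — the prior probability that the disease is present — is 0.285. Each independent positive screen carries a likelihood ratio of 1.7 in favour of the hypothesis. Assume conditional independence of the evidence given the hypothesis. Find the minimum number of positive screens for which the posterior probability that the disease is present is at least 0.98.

10

Prior odds: 0.285 ÷ 0.715 = 57/143.
Likelihood ratio per positive screen = 1.7.
Target posterior odds = 0.98/0.02 = 49.
Require 1.7ⁿ ≥ 49 ÷ (57/143) = 7007/57.
1.7⁹ ≈118.588 falls short of 7007/57 but 1.7¹⁰ ≈201.599 reaches it, so n = 10.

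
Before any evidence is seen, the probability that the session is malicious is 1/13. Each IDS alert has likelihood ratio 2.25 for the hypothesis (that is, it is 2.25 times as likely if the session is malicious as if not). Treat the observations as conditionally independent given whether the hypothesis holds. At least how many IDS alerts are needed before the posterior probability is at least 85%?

6

Prior odds = (1/13)/(12/13) = 1/12.
Likelihood ratio per IDS alert = 2.25.
Target odds: 0.85 ÷ 0.15 = 17/3.
Need (1/12) × 2.25ⁿ ≥ 17/3, i.e. 2.25ⁿ ≥ 68.
2.25⁵ = 59049/1024 falls short of 68 but 2.25⁶ = 531441/4096 reaches it, so n = 6.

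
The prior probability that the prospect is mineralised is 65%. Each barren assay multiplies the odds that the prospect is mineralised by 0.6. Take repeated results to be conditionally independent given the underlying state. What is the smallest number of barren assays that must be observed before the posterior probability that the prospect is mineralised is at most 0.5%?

12

Prior odds = 0.65/0.35 = 13/7.
Likelihood ratio per barren assay = 0.6.
Target posterior odds = 0.005/0.995 = 1/199.
Require 0.6ⁿ ≤ 1/199 ÷ (13/7) = 7/2587.
0.6¹¹ = 177147/48828125 is still above 7/2587 but 0.6¹² = 531441/244140625 is at or below it, so n = 12.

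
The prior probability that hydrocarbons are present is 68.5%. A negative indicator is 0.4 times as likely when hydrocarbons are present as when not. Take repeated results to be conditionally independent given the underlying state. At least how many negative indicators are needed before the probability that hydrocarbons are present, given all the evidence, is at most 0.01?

6

Prior odds: 0.685 ÷ 0.315 = 137/63.
Likelihood ratio per negative indicator = 0.4.
Target posterior odds = 0.01/0.99 = 1/99.
Need (137/63) × 0.4ⁿ ≤ 1/99, i.e. 0.4ⁿ ≤ 7/1507.
0.4⁵ = 0.01024 is still above 7/1507 but 0.4⁶ = 64/15625 is at or below it, so n = 6.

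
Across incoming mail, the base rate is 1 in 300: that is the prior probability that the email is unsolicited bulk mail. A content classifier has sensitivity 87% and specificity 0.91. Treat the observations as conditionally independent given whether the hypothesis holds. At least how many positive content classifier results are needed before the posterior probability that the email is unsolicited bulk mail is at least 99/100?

5

Prior odds = (1/300)/(299/300) = 1/299.
False-positive rate = 1 − 0.91 = 0.09; likelihood ratio of a positive = 0.87/0.09 = 29/3.
Target posterior odds = 0.99/0.01 = 99.
Need (1/299) × (29/3)ⁿ ≥ 99, i.e. (29/3)ⁿ ≥ 29601.
(29/3)⁴ = 707281/81 falls short of 29601 but (29/3)⁵ = 20511149/243 reaches it, so n = 5.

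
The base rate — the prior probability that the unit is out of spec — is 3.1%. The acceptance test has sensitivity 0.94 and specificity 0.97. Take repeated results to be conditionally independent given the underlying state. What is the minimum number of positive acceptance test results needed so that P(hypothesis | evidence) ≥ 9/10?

Prior odds: 0.031 ÷ 0.969 = 31/969.
False-positive rate = 1 − 0.97 = 0.03; likelihood ratio of a positive = 0.94/0.03 = 94/3.
Target odds: 0.9 ÷ 0.1 = 9.
Need (31/969) × (94/3)ⁿ ≥ 9, i.e. (94/3)ⁿ ≥ 8721/31.
(94/3)¹ = 94/3 falls short of 8721/31 but (94/3)² = 8836/9 reaches it, so n = 2.

2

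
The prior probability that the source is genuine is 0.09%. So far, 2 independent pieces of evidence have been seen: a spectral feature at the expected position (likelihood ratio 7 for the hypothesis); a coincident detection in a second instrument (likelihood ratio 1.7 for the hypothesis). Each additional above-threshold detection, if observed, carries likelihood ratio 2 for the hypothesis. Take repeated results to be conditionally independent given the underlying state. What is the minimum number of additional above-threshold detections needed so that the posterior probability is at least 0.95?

Prior odds = 0.0009/0.9991 = 9/9991.
Combined Bayes factor of the evidence already in hand = 7 × 1.7 = 11.9.
Odds after that evidence = (9/9991) × 11.9 = 1071/99910.
Target odds = 0.95/0.05 = 19.
Need 2ⁿ ≥ 19 ÷ (1071/99910) = 1898290/1071.
2¹⁰ = 1024 falls short of 1898290/1071 but 2¹¹ = 2048 reaches it, so n = 11.

11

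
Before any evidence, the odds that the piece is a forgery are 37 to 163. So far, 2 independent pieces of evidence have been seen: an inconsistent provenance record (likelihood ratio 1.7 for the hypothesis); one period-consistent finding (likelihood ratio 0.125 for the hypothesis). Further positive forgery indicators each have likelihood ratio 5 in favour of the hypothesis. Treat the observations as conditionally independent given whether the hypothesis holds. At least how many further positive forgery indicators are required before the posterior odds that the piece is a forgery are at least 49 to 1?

5

Prior odds = 37/163.
Combined Bayes factor of the evidence already in hand = 1.7 × 0.125 = 0.2125.
Odds after that evidence = (37/163) × 0.2125 = 629/13040.
Target odds = 49.
Need 5ⁿ ≥ 49 ÷ (629/13040) = 638960/629.
5⁴ = 625 falls short of 638960/629 but 5⁵ = 3125 reaches it, so n = 5.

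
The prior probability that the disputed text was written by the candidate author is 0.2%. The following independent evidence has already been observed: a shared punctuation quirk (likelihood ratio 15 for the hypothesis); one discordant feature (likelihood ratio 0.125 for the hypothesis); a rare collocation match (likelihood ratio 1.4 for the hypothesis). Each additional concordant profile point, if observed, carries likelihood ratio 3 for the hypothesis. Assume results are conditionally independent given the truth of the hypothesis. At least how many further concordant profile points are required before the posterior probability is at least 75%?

6

Prior odds = 0.002/0.998 = 1/499.
Combined Bayes factor of the evidence already in hand = 15 × 0.125 × 1.4 = 2.625.
Odds after that evidence = (1/499) × 2.625 = 21/3992.
Target odds = 0.75/0.25 = 3.
Need 3ⁿ ≥ 3 ÷ (21/3992) = 3992/7.
3⁵ = 243 falls short of 3992/7 but 3⁶ = 729 reaches it, so n = 6.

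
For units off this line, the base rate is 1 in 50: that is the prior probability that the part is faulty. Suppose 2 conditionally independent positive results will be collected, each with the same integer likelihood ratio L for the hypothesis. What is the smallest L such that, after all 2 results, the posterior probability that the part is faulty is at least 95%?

31

Prior odds = 0.02/0.98 = 1/49.
Target odds = 0.95/0.05 = 19.
Need L² ≥ 19 ÷ (1/49) = 931.
30² = 900 < 931 ≤ 961 = 31², so L = 31.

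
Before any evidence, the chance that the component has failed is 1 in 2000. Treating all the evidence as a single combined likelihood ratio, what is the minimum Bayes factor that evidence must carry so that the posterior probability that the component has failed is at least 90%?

17991

Prior odds = 0.0005/0.9995 = 1/1999.
Target odds = 0.9/0.1 = 9.
Required Bayes factor = 9 ÷ (1/1999) = 17991.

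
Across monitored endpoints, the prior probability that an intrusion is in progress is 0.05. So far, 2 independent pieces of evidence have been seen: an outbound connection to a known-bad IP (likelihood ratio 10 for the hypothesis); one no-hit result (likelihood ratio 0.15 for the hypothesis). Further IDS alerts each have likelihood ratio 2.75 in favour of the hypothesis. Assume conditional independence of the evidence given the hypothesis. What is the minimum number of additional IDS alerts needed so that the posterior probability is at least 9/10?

Prior odds = 0.05/0.95 = 1/19.
Combined Bayes factor of the evidence already in hand = 10 × 0.15 = 1.5.
Odds after that evidence = (1/19) × 1.5 = 3/38.
Target odds = 0.9/0.1 = 9.
Need 2.75ⁿ ≥ 9 ÷ (3/38) = 114.
2.75⁴ = 57.19140625 falls short of 114 but 2.75⁵ = 161051/1024 reaches it, so n = 5.

5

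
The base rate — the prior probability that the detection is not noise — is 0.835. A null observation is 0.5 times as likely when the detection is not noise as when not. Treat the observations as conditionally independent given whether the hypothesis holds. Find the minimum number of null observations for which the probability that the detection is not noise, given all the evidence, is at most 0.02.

Prior odds: 0.835 ÷ 0.165 = 167/33.
Likelihood ratio per null observation = 0.5.
Target odds: 0.02 ÷ 0.98 = 1/49.
Require 0.5ⁿ ≤ 1/49 ÷ (167/33) = 33/8183.
0.5⁷ = 0.0078125 is still above 33/8183 but 0.5⁸ = 0.00390625 is at or below it, so n = 8.

8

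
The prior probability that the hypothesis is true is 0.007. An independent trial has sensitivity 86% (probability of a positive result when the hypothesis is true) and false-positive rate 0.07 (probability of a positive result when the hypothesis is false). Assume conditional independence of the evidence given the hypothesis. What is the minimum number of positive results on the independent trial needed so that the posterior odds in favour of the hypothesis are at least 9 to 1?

3

Prior odds: 0.007 ÷ 0.993 = 7/993.
Likelihood ratio of a positive result = 0.86/0.07 = 86/7.
Target odds = 9.
Require (86/7)ⁿ ≥ 9 ÷ (7/993) = 8937/7.
(86/7)² = 7396/49 falls short of 8937/7 but (86/7)³ = 636056/343 reaches it, so n = 3.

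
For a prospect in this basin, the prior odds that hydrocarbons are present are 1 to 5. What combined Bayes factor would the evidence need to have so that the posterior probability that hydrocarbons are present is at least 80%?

Prior odds = 0.2.
Target odds = 0.8/0.2 = 4.
Required Bayes factor = 4 ÷ 0.2 = 20.

20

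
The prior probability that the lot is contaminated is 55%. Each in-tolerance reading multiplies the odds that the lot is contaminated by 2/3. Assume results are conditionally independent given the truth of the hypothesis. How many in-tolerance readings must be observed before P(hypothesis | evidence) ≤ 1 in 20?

8

Prior odds = 0.55/0.45 = 11/9.
Likelihood ratio per in-tolerance reading = 2/3.
Target odds: 0.05 ÷ 0.95 = 1/19.
Need (11/9) × (2/3)ⁿ ≤ 1/19, i.e. (2/3)ⁿ ≤ 9/209.
(2/3)⁷ = 128/2187 is still above 9/209 but (2/3)⁸ = 256/6561 is at or below it, so n = 8.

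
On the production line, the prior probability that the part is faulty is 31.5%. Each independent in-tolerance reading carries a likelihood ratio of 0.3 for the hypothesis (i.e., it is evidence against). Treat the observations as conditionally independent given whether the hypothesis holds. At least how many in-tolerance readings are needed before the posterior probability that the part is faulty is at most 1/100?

Prior odds: 0.315 ÷ 0.685 = 63/137.
Likelihood ratio per in-tolerance reading = 0.3.
Target posterior odds = 0.01/0.99 = 1/99.
Require 0.3ⁿ ≤ 1/99 ÷ (63/137) = 137/6237.
0.3³ = 0.027 is still above 137/6237 but 0.3⁴ = 0.0081 is at or below it, so n = 4.

4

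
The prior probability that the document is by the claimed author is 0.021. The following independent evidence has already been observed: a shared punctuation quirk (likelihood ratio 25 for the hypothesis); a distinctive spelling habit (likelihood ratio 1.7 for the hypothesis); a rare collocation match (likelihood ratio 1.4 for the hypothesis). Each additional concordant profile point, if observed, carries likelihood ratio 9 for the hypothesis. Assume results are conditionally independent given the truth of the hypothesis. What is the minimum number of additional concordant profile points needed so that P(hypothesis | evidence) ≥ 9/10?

1

Prior odds = 0.021/0.979 = 21/979.
Combined Bayes factor of the evidence already in hand = 25 × 1.7 × 1.4 = 59.5.
Odds after that evidence = (21/979) × 59.5 = 2499/1958.
Target odds = 0.9/0.1 = 9.
Need 9ⁿ ≥ 9 ÷ (2499/1958) = 5874/833.
9¹ = 9, which meets the required 5874/833; so n = 1.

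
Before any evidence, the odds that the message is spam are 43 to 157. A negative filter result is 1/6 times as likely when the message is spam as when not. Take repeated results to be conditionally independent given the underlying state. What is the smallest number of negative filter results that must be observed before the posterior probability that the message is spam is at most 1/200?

3

Prior odds = 43/157.
Likelihood ratio per negative filter result = 1/6.
Target odds: 0.005 ÷ 0.995 = 1/199.
Need (43/157) × (1/6)ⁿ ≤ 1/199, i.e. (1/6)ⁿ ≤ 157/8557.
(1/6)² = 1/36 is still above 157/8557 but (1/6)³ = 1/216 is at or below it, so n = 3.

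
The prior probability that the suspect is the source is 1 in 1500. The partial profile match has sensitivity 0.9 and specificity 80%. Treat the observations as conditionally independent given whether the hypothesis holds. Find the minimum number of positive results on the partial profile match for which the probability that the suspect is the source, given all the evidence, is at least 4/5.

Prior odds: (1/1500) ÷ (1499/1500) = 1/1499.
False-positive rate = 1 − 0.8 = 0.2; likelihood ratio of a positive = 0.9/0.2 = 4.5.
Target posterior odds = 0.8/0.2 = 4.
Need (1/1499) × 4.5ⁿ ≥ 4, i.e. 4.5ⁿ ≥ 5996.
4.5⁵ = 1845.28125 falls short of 5996 but 4.5⁶ = 8303.765625 reaches it, so n = 6.

6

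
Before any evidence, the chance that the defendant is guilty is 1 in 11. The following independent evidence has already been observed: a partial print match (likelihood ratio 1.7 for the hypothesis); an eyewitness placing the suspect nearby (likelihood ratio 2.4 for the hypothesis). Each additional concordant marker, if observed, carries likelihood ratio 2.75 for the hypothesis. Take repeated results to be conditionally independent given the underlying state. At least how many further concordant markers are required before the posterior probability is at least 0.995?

Prior odds = (1/11)/(10/11) = 0.1.
Combined Bayes factor of the evidence already in hand = 1.7 × 2.4 = 4.08.
Odds after that evidence = 0.1 × 4.08 = 0.408.
Target odds = 0.995/0.005 = 199.
Need 2.75ⁿ ≥ 199 ÷ 0.408 = 24875/51.
2.75⁶ = 1771561/4096 falls short of 24875/51 but 2.75⁷ = 19487171/16384 reaches it, so n = 7.

7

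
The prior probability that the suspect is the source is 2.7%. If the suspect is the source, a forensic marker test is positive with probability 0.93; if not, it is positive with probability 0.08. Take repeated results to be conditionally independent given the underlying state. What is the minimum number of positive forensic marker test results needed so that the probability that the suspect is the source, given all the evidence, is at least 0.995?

4

Prior odds = 0.027/0.973 = 27/973.
Likelihood ratio of a positive = 0.93/0.08 = 11.625.
Target odds: 0.995 ÷ 0.005 = 199.
Require 11.625ⁿ ≥ 199 ÷ (27/973) = 193627/27.
11.625³ = 804357/512 falls short of 193627/27 but 11.625⁴ = 74805201/4096 reaches it, so n = 4.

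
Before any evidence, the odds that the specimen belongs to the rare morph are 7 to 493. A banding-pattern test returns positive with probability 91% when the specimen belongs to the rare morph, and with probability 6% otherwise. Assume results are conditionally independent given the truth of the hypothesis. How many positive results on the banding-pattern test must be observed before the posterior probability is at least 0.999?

Prior odds = 7/493.
Likelihood ratio of a positive result = 0.91/0.06 = 91/6.
Target odds: 0.999 ÷ 0.001 = 999.
Need (7/493) × (91/6)ⁿ ≥ 999, i.e. (91/6)ⁿ ≥ 492507/7.
(91/6)⁴ = 68574961/1296 falls short of 492507/7 but (91/6)⁵ ≈802510 reaches it, so n = 5.

5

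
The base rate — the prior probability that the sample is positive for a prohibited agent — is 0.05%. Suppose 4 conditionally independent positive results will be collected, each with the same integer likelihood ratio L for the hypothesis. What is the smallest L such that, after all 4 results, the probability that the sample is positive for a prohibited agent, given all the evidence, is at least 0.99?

22

Prior odds = 0.0005/0.9995 = 1/1999.
Target odds = 0.99/0.01 = 99.
Need L⁴ ≥ 99 ÷ (1/1999) = 197901.
21⁴ = 194481 < 197901 ≤ 234256 = 22⁴, so L = 22.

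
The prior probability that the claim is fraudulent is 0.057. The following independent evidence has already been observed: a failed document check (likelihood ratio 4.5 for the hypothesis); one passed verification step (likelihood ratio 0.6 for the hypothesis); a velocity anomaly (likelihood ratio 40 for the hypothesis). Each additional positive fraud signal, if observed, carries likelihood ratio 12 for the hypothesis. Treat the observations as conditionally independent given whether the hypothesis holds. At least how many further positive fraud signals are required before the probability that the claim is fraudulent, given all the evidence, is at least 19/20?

Prior odds = 0.057/0.943 = 57/943.
Combined Bayes factor of the evidence already in hand = 4.5 × 0.6 × 40 = 108.
Odds after that evidence = (57/943) × 108 = 6156/943.
Target odds = 0.95/0.05 = 19.
Need 12ⁿ ≥ 19 ÷ (6156/943) = 943/324.
12¹ = 12, which meets the required 943/324; so n = 1.

1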